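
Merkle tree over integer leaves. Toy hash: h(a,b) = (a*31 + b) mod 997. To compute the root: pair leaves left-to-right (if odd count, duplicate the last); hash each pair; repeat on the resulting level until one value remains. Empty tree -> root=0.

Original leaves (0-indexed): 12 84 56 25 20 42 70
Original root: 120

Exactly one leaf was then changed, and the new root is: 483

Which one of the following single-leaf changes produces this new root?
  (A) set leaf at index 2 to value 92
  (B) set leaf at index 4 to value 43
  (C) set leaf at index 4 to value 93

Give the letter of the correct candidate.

Answer: C

Derivation:
Original leaves: [12, 84, 56, 25, 20, 42, 70]
Target new root: 483
Try each candidate change and compute the resulting root:
Candidate A: set leaf[2] = 92 -> leaves = [12, 84, 92, 25, 20, 42, 70]
  L0: [12, 84, 92, 25, 20, 42, 70]
  L1: h(12,84)=(12*31+84)%997=456 h(92,25)=(92*31+25)%997=883 h(20,42)=(20*31+42)%997=662 h(70,70)=(70*31+70)%997=246 -> [456, 883, 662, 246]
  L2: h(456,883)=(456*31+883)%997=64 h(662,246)=(662*31+246)%997=828 -> [64, 828]
  L3: h(64,828)=(64*31+828)%997=818 -> [818]
  root = 818 != target 483
Candidate B: set leaf[4] = 43 -> leaves = [12, 84, 56, 25, 43, 42, 70]
  L0: [12, 84, 56, 25, 43, 42, 70]
  L1: h(12,84)=(12*31+84)%997=456 h(56,25)=(56*31+25)%997=764 h(43,42)=(43*31+42)%997=378 h(70,70)=(70*31+70)%997=246 -> [456, 764, 378, 246]
  L2: h(456,764)=(456*31+764)%997=942 h(378,246)=(378*31+246)%997=0 -> [942, 0]
  L3: h(942,0)=(942*31+0)%997=289 -> [289]
  root = 289 != target 483
Candidate C: set leaf[4] = 93 -> leaves = [12, 84, 56, 25, 93, 42, 70]
  L0: [12, 84, 56, 25, 93, 42, 70]
  L1: h(12,84)=(12*31+84)%997=456 h(56,25)=(56*31+25)%997=764 h(93,42)=(93*31+42)%997=931 h(70,70)=(70*31+70)%997=246 -> [456, 764, 931, 246]
  L2: h(456,764)=(456*31+764)%997=942 h(931,246)=(931*31+246)%997=194 -> [942, 194]
  L3: h(942,194)=(942*31+194)%997=483 -> [483]
  root = 483 == target 483  ** MATCH **
Candidate C produces the target root.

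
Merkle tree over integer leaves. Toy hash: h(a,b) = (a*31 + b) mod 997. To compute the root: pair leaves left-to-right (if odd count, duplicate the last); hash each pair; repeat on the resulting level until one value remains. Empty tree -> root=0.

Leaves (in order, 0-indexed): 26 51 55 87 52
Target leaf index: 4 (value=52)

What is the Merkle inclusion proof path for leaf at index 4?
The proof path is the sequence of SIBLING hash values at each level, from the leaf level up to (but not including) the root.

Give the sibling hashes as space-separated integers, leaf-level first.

Answer: 52 667 443

Derivation:
L0 (leaves): [26, 51, 55, 87, 52], target index=4
L1: h(26,51)=(26*31+51)%997=857 [pair 0] h(55,87)=(55*31+87)%997=795 [pair 1] h(52,52)=(52*31+52)%997=667 [pair 2] -> [857, 795, 667]
  Sibling for proof at L0: 52
L2: h(857,795)=(857*31+795)%997=443 [pair 0] h(667,667)=(667*31+667)%997=407 [pair 1] -> [443, 407]
  Sibling for proof at L1: 667
L3: h(443,407)=(443*31+407)%997=182 [pair 0] -> [182]
  Sibling for proof at L2: 443
Root: 182
Proof path (sibling hashes from leaf to root): [52, 667, 443]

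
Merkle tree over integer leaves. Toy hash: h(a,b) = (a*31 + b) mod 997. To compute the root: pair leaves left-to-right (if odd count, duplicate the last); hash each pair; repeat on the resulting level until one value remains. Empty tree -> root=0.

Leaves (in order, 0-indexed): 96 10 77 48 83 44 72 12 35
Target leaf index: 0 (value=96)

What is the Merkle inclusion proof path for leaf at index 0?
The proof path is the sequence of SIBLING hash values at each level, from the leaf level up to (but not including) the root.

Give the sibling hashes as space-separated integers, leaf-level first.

L0 (leaves): [96, 10, 77, 48, 83, 44, 72, 12, 35], target index=0
L1: h(96,10)=(96*31+10)%997=992 [pair 0] h(77,48)=(77*31+48)%997=441 [pair 1] h(83,44)=(83*31+44)%997=623 [pair 2] h(72,12)=(72*31+12)%997=250 [pair 3] h(35,35)=(35*31+35)%997=123 [pair 4] -> [992, 441, 623, 250, 123]
  Sibling for proof at L0: 10
L2: h(992,441)=(992*31+441)%997=286 [pair 0] h(623,250)=(623*31+250)%997=620 [pair 1] h(123,123)=(123*31+123)%997=945 [pair 2] -> [286, 620, 945]
  Sibling for proof at L1: 441
L3: h(286,620)=(286*31+620)%997=513 [pair 0] h(945,945)=(945*31+945)%997=330 [pair 1] -> [513, 330]
  Sibling for proof at L2: 620
L4: h(513,330)=(513*31+330)%997=281 [pair 0] -> [281]
  Sibling for proof at L3: 330
Root: 281
Proof path (sibling hashes from leaf to root): [10, 441, 620, 330]

Answer: 10 441 620 330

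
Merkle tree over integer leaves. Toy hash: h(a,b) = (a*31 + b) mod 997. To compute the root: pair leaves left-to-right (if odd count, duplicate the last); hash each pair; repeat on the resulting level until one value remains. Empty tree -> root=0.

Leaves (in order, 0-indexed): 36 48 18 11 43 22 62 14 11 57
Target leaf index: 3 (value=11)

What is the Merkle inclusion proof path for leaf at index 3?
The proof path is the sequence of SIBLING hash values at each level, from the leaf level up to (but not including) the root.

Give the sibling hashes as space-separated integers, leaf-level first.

Answer: 18 167 73 776

Derivation:
L0 (leaves): [36, 48, 18, 11, 43, 22, 62, 14, 11, 57], target index=3
L1: h(36,48)=(36*31+48)%997=167 [pair 0] h(18,11)=(18*31+11)%997=569 [pair 1] h(43,22)=(43*31+22)%997=358 [pair 2] h(62,14)=(62*31+14)%997=939 [pair 3] h(11,57)=(11*31+57)%997=398 [pair 4] -> [167, 569, 358, 939, 398]
  Sibling for proof at L0: 18
L2: h(167,569)=(167*31+569)%997=761 [pair 0] h(358,939)=(358*31+939)%997=73 [pair 1] h(398,398)=(398*31+398)%997=772 [pair 2] -> [761, 73, 772]
  Sibling for proof at L1: 167
L3: h(761,73)=(761*31+73)%997=733 [pair 0] h(772,772)=(772*31+772)%997=776 [pair 1] -> [733, 776]
  Sibling for proof at L2: 73
L4: h(733,776)=(733*31+776)%997=568 [pair 0] -> [568]
  Sibling for proof at L3: 776
Root: 568
Proof path (sibling hashes from leaf to root): [18, 167, 73, 776]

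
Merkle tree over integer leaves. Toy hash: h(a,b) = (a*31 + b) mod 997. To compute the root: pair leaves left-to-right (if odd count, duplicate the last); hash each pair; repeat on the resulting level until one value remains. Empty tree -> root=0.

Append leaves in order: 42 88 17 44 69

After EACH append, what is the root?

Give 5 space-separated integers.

After append 42 (leaves=[42]):
  L0: [42]
  root=42
After append 88 (leaves=[42, 88]):
  L0: [42, 88]
  L1: h(42,88)=(42*31+88)%997=393 -> [393]
  root=393
After append 17 (leaves=[42, 88, 17]):
  L0: [42, 88, 17]
  L1: h(42,88)=(42*31+88)%997=393 h(17,17)=(17*31+17)%997=544 -> [393, 544]
  L2: h(393,544)=(393*31+544)%997=763 -> [763]
  root=763
After append 44 (leaves=[42, 88, 17, 44]):
  L0: [42, 88, 17, 44]
  L1: h(42,88)=(42*31+88)%997=393 h(17,44)=(17*31+44)%997=571 -> [393, 571]
  L2: h(393,571)=(393*31+571)%997=790 -> [790]
  root=790
After append 69 (leaves=[42, 88, 17, 44, 69]):
  L0: [42, 88, 17, 44, 69]
  L1: h(42,88)=(42*31+88)%997=393 h(17,44)=(17*31+44)%997=571 h(69,69)=(69*31+69)%997=214 -> [393, 571, 214]
  L2: h(393,571)=(393*31+571)%997=790 h(214,214)=(214*31+214)%997=866 -> [790, 866]
  L3: h(790,866)=(790*31+866)%997=431 -> [431]
  root=431

Answer: 42 393 763 790 431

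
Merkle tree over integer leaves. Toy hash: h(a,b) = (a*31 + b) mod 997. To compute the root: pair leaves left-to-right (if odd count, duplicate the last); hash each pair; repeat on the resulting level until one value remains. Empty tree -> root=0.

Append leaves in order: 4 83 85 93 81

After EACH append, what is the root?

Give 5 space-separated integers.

After append 4 (leaves=[4]):
  L0: [4]
  root=4
After append 83 (leaves=[4, 83]):
  L0: [4, 83]
  L1: h(4,83)=(4*31+83)%997=207 -> [207]
  root=207
After append 85 (leaves=[4, 83, 85]):
  L0: [4, 83, 85]
  L1: h(4,83)=(4*31+83)%997=207 h(85,85)=(85*31+85)%997=726 -> [207, 726]
  L2: h(207,726)=(207*31+726)%997=164 -> [164]
  root=164
After append 93 (leaves=[4, 83, 85, 93]):
  L0: [4, 83, 85, 93]
  L1: h(4,83)=(4*31+83)%997=207 h(85,93)=(85*31+93)%997=734 -> [207, 734]
  L2: h(207,734)=(207*31+734)%997=172 -> [172]
  root=172
After append 81 (leaves=[4, 83, 85, 93, 81]):
  L0: [4, 83, 85, 93, 81]
  L1: h(4,83)=(4*31+83)%997=207 h(85,93)=(85*31+93)%997=734 h(81,81)=(81*31+81)%997=598 -> [207, 734, 598]
  L2: h(207,734)=(207*31+734)%997=172 h(598,598)=(598*31+598)%997=193 -> [172, 193]
  L3: h(172,193)=(172*31+193)%997=540 -> [540]
  root=540

Answer: 4 207 164 172 540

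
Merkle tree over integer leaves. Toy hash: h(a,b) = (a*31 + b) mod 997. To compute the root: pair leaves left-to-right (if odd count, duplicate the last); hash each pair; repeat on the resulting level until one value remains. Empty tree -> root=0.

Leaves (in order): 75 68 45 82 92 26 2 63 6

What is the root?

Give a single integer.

L0: [75, 68, 45, 82, 92, 26, 2, 63, 6]
L1: h(75,68)=(75*31+68)%997=399 h(45,82)=(45*31+82)%997=480 h(92,26)=(92*31+26)%997=884 h(2,63)=(2*31+63)%997=125 h(6,6)=(6*31+6)%997=192 -> [399, 480, 884, 125, 192]
L2: h(399,480)=(399*31+480)%997=885 h(884,125)=(884*31+125)%997=610 h(192,192)=(192*31+192)%997=162 -> [885, 610, 162]
L3: h(885,610)=(885*31+610)%997=129 h(162,162)=(162*31+162)%997=199 -> [129, 199]
L4: h(129,199)=(129*31+199)%997=210 -> [210]

Answer: 210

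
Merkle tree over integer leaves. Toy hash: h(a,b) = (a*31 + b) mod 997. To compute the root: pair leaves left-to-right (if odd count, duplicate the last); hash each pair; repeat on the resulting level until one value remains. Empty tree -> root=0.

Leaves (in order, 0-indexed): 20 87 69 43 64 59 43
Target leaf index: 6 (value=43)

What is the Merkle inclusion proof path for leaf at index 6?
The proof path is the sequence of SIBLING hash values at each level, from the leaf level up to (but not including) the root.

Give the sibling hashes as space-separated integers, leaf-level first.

L0 (leaves): [20, 87, 69, 43, 64, 59, 43], target index=6
L1: h(20,87)=(20*31+87)%997=707 [pair 0] h(69,43)=(69*31+43)%997=188 [pair 1] h(64,59)=(64*31+59)%997=49 [pair 2] h(43,43)=(43*31+43)%997=379 [pair 3] -> [707, 188, 49, 379]
  Sibling for proof at L0: 43
L2: h(707,188)=(707*31+188)%997=171 [pair 0] h(49,379)=(49*31+379)%997=901 [pair 1] -> [171, 901]
  Sibling for proof at L1: 49
L3: h(171,901)=(171*31+901)%997=220 [pair 0] -> [220]
  Sibling for proof at L2: 171
Root: 220
Proof path (sibling hashes from leaf to root): [43, 49, 171]

Answer: 43 49 171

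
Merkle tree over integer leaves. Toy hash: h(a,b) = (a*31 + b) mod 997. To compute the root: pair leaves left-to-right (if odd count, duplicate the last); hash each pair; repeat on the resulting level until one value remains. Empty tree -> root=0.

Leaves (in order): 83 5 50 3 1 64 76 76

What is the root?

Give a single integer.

Answer: 592

Derivation:
L0: [83, 5, 50, 3, 1, 64, 76, 76]
L1: h(83,5)=(83*31+5)%997=584 h(50,3)=(50*31+3)%997=556 h(1,64)=(1*31+64)%997=95 h(76,76)=(76*31+76)%997=438 -> [584, 556, 95, 438]
L2: h(584,556)=(584*31+556)%997=714 h(95,438)=(95*31+438)%997=392 -> [714, 392]
L3: h(714,392)=(714*31+392)%997=592 -> [592]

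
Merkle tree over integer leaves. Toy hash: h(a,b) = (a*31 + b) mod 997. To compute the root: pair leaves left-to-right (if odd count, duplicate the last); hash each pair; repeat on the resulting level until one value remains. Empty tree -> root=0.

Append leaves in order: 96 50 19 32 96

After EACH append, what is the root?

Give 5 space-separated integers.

Answer: 96 35 696 709 643

Derivation:
After append 96 (leaves=[96]):
  L0: [96]
  root=96
After append 50 (leaves=[96, 50]):
  L0: [96, 50]
  L1: h(96,50)=(96*31+50)%997=35 -> [35]
  root=35
After append 19 (leaves=[96, 50, 19]):
  L0: [96, 50, 19]
  L1: h(96,50)=(96*31+50)%997=35 h(19,19)=(19*31+19)%997=608 -> [35, 608]
  L2: h(35,608)=(35*31+608)%997=696 -> [696]
  root=696
After append 32 (leaves=[96, 50, 19, 32]):
  L0: [96, 50, 19, 32]
  L1: h(96,50)=(96*31+50)%997=35 h(19,32)=(19*31+32)%997=621 -> [35, 621]
  L2: h(35,621)=(35*31+621)%997=709 -> [709]
  root=709
After append 96 (leaves=[96, 50, 19, 32, 96]):
  L0: [96, 50, 19, 32, 96]
  L1: h(96,50)=(96*31+50)%997=35 h(19,32)=(19*31+32)%997=621 h(96,96)=(96*31+96)%997=81 -> [35, 621, 81]
  L2: h(35,621)=(35*31+621)%997=709 h(81,81)=(81*31+81)%997=598 -> [709, 598]
  L3: h(709,598)=(709*31+598)%997=643 -> [643]
  root=643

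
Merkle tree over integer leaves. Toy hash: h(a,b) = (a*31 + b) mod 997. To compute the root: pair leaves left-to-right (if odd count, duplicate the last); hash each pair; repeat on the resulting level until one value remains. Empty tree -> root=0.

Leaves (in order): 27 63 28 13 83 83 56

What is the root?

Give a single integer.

L0: [27, 63, 28, 13, 83, 83, 56]
L1: h(27,63)=(27*31+63)%997=900 h(28,13)=(28*31+13)%997=881 h(83,83)=(83*31+83)%997=662 h(56,56)=(56*31+56)%997=795 -> [900, 881, 662, 795]
L2: h(900,881)=(900*31+881)%997=865 h(662,795)=(662*31+795)%997=380 -> [865, 380]
L3: h(865,380)=(865*31+380)%997=276 -> [276]

Answer: 276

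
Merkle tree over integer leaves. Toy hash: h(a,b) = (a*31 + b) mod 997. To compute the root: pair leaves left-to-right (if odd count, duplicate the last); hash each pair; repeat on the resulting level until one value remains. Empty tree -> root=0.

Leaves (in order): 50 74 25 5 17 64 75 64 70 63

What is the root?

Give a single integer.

Answer: 411

Derivation:
L0: [50, 74, 25, 5, 17, 64, 75, 64, 70, 63]
L1: h(50,74)=(50*31+74)%997=627 h(25,5)=(25*31+5)%997=780 h(17,64)=(17*31+64)%997=591 h(75,64)=(75*31+64)%997=395 h(70,63)=(70*31+63)%997=239 -> [627, 780, 591, 395, 239]
L2: h(627,780)=(627*31+780)%997=277 h(591,395)=(591*31+395)%997=770 h(239,239)=(239*31+239)%997=669 -> [277, 770, 669]
L3: h(277,770)=(277*31+770)%997=384 h(669,669)=(669*31+669)%997=471 -> [384, 471]
L4: h(384,471)=(384*31+471)%997=411 -> [411]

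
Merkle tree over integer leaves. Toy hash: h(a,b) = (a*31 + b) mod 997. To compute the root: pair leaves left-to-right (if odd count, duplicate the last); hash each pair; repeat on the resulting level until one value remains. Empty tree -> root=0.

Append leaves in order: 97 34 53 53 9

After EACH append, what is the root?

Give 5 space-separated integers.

After append 97 (leaves=[97]):
  L0: [97]
  root=97
After append 34 (leaves=[97, 34]):
  L0: [97, 34]
  L1: h(97,34)=(97*31+34)%997=50 -> [50]
  root=50
After append 53 (leaves=[97, 34, 53]):
  L0: [97, 34, 53]
  L1: h(97,34)=(97*31+34)%997=50 h(53,53)=(53*31+53)%997=699 -> [50, 699]
  L2: h(50,699)=(50*31+699)%997=255 -> [255]
  root=255
After append 53 (leaves=[97, 34, 53, 53]):
  L0: [97, 34, 53, 53]
  L1: h(97,34)=(97*31+34)%997=50 h(53,53)=(53*31+53)%997=699 -> [50, 699]
  L2: h(50,699)=(50*31+699)%997=255 -> [255]
  root=255
After append 9 (leaves=[97, 34, 53, 53, 9]):
  L0: [97, 34, 53, 53, 9]
  L1: h(97,34)=(97*31+34)%997=50 h(53,53)=(53*31+53)%997=699 h(9,9)=(9*31+9)%997=288 -> [50, 699, 288]
  L2: h(50,699)=(50*31+699)%997=255 h(288,288)=(288*31+288)%997=243 -> [255, 243]
  L3: h(255,243)=(255*31+243)%997=172 -> [172]
  root=172

Answer: 97 50 255 255 172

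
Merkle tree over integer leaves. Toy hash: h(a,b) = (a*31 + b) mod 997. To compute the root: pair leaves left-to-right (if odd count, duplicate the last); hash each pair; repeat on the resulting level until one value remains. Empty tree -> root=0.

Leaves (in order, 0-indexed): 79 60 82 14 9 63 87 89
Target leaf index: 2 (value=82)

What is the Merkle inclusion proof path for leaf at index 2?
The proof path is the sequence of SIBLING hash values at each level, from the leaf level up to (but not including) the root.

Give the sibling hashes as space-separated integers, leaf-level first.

Answer: 14 515 427

Derivation:
L0 (leaves): [79, 60, 82, 14, 9, 63, 87, 89], target index=2
L1: h(79,60)=(79*31+60)%997=515 [pair 0] h(82,14)=(82*31+14)%997=562 [pair 1] h(9,63)=(9*31+63)%997=342 [pair 2] h(87,89)=(87*31+89)%997=792 [pair 3] -> [515, 562, 342, 792]
  Sibling for proof at L0: 14
L2: h(515,562)=(515*31+562)%997=575 [pair 0] h(342,792)=(342*31+792)%997=427 [pair 1] -> [575, 427]
  Sibling for proof at L1: 515
L3: h(575,427)=(575*31+427)%997=306 [pair 0] -> [306]
  Sibling for proof at L2: 427
Root: 306
Proof path (sibling hashes from leaf to root): [14, 515, 427]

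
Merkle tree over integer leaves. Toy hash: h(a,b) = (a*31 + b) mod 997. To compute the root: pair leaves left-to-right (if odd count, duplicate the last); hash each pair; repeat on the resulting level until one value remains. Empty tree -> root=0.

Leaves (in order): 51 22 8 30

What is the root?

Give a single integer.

Answer: 121

Derivation:
L0: [51, 22, 8, 30]
L1: h(51,22)=(51*31+22)%997=606 h(8,30)=(8*31+30)%997=278 -> [606, 278]
L2: h(606,278)=(606*31+278)%997=121 -> [121]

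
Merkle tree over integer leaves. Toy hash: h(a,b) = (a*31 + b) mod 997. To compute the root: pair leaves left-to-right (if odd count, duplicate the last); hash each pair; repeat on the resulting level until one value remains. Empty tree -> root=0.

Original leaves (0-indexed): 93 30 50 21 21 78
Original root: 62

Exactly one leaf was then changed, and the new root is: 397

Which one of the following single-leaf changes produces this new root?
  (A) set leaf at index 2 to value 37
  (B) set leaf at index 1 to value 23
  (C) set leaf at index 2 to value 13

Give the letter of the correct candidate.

Original leaves: [93, 30, 50, 21, 21, 78]
Target new root: 397
Try each candidate change and compute the resulting root:
Candidate A: set leaf[2] = 37 -> leaves = [93, 30, 37, 21, 21, 78]
  L0: [93, 30, 37, 21, 21, 78]
  L1: h(93,30)=(93*31+30)%997=919 h(37,21)=(37*31+21)%997=171 h(21,78)=(21*31+78)%997=729 -> [919, 171, 729]
  L2: h(919,171)=(919*31+171)%997=744 h(729,729)=(729*31+729)%997=397 -> [744, 397]
  L3: h(744,397)=(744*31+397)%997=530 -> [530]
  root = 530 != target 397
Candidate B: set leaf[1] = 23 -> leaves = [93, 23, 50, 21, 21, 78]
  L0: [93, 23, 50, 21, 21, 78]
  L1: h(93,23)=(93*31+23)%997=912 h(50,21)=(50*31+21)%997=574 h(21,78)=(21*31+78)%997=729 -> [912, 574, 729]
  L2: h(912,574)=(912*31+574)%997=930 h(729,729)=(729*31+729)%997=397 -> [930, 397]
  L3: h(930,397)=(930*31+397)%997=314 -> [314]
  root = 314 != target 397
Candidate C: set leaf[2] = 13 -> leaves = [93, 30, 13, 21, 21, 78]
  L0: [93, 30, 13, 21, 21, 78]
  L1: h(93,30)=(93*31+30)%997=919 h(13,21)=(13*31+21)%997=424 h(21,78)=(21*31+78)%997=729 -> [919, 424, 729]
  L2: h(919,424)=(919*31+424)%997=0 h(729,729)=(729*31+729)%997=397 -> [0, 397]
  L3: h(0,397)=(0*31+397)%997=397 -> [397]
  root = 397 == target 397  ** MATCH **
Candidate C produces the target root.

Answer: C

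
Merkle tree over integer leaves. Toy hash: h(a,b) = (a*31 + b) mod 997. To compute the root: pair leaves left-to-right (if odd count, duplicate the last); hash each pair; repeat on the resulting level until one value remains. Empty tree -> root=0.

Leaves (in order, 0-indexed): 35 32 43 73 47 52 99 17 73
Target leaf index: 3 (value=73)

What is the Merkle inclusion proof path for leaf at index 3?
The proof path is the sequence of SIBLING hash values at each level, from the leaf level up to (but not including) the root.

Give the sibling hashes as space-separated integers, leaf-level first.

L0 (leaves): [35, 32, 43, 73, 47, 52, 99, 17, 73], target index=3
L1: h(35,32)=(35*31+32)%997=120 [pair 0] h(43,73)=(43*31+73)%997=409 [pair 1] h(47,52)=(47*31+52)%997=512 [pair 2] h(99,17)=(99*31+17)%997=95 [pair 3] h(73,73)=(73*31+73)%997=342 [pair 4] -> [120, 409, 512, 95, 342]
  Sibling for proof at L0: 43
L2: h(120,409)=(120*31+409)%997=141 [pair 0] h(512,95)=(512*31+95)%997=15 [pair 1] h(342,342)=(342*31+342)%997=974 [pair 2] -> [141, 15, 974]
  Sibling for proof at L1: 120
L3: h(141,15)=(141*31+15)%997=398 [pair 0] h(974,974)=(974*31+974)%997=261 [pair 1] -> [398, 261]
  Sibling for proof at L2: 15
L4: h(398,261)=(398*31+261)%997=635 [pair 0] -> [635]
  Sibling for proof at L3: 261
Root: 635
Proof path (sibling hashes from leaf to root): [43, 120, 15, 261]

Answer: 43 120 15 261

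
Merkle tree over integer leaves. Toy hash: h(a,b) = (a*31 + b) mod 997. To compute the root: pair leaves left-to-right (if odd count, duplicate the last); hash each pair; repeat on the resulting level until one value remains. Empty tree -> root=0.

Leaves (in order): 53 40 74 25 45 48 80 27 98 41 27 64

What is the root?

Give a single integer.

Answer: 707

Derivation:
L0: [53, 40, 74, 25, 45, 48, 80, 27, 98, 41, 27, 64]
L1: h(53,40)=(53*31+40)%997=686 h(74,25)=(74*31+25)%997=325 h(45,48)=(45*31+48)%997=446 h(80,27)=(80*31+27)%997=513 h(98,41)=(98*31+41)%997=88 h(27,64)=(27*31+64)%997=901 -> [686, 325, 446, 513, 88, 901]
L2: h(686,325)=(686*31+325)%997=654 h(446,513)=(446*31+513)%997=381 h(88,901)=(88*31+901)%997=638 -> [654, 381, 638]
L3: h(654,381)=(654*31+381)%997=715 h(638,638)=(638*31+638)%997=476 -> [715, 476]
L4: h(715,476)=(715*31+476)%997=707 -> [707]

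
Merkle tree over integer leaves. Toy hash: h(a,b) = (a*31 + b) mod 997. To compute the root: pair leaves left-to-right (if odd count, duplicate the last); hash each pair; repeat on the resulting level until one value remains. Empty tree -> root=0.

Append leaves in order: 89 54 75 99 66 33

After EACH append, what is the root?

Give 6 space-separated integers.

After append 89 (leaves=[89]):
  L0: [89]
  root=89
After append 54 (leaves=[89, 54]):
  L0: [89, 54]
  L1: h(89,54)=(89*31+54)%997=819 -> [819]
  root=819
After append 75 (leaves=[89, 54, 75]):
  L0: [89, 54, 75]
  L1: h(89,54)=(89*31+54)%997=819 h(75,75)=(75*31+75)%997=406 -> [819, 406]
  L2: h(819,406)=(819*31+406)%997=870 -> [870]
  root=870
After append 99 (leaves=[89, 54, 75, 99]):
  L0: [89, 54, 75, 99]
  L1: h(89,54)=(89*31+54)%997=819 h(75,99)=(75*31+99)%997=430 -> [819, 430]
  L2: h(819,430)=(819*31+430)%997=894 -> [894]
  root=894
After append 66 (leaves=[89, 54, 75, 99, 66]):
  L0: [89, 54, 75, 99, 66]
  L1: h(89,54)=(89*31+54)%997=819 h(75,99)=(75*31+99)%997=430 h(66,66)=(66*31+66)%997=118 -> [819, 430, 118]
  L2: h(819,430)=(819*31+430)%997=894 h(118,118)=(118*31+118)%997=785 -> [894, 785]
  L3: h(894,785)=(894*31+785)%997=583 -> [583]
  root=583
After append 33 (leaves=[89, 54, 75, 99, 66, 33]):
  L0: [89, 54, 75, 99, 66, 33]
  L1: h(89,54)=(89*31+54)%997=819 h(75,99)=(75*31+99)%997=430 h(66,33)=(66*31+33)%997=85 -> [819, 430, 85]
  L2: h(819,430)=(819*31+430)%997=894 h(85,85)=(85*31+85)%997=726 -> [894, 726]
  L3: h(894,726)=(894*31+726)%997=524 -> [524]
  root=524

Answer: 89 819 870 894 583 524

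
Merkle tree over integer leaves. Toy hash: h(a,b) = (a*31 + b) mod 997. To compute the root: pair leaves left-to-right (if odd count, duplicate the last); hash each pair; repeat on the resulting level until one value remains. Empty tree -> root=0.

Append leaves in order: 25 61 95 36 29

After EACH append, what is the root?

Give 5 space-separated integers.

After append 25 (leaves=[25]):
  L0: [25]
  root=25
After append 61 (leaves=[25, 61]):
  L0: [25, 61]
  L1: h(25,61)=(25*31+61)%997=836 -> [836]
  root=836
After append 95 (leaves=[25, 61, 95]):
  L0: [25, 61, 95]
  L1: h(25,61)=(25*31+61)%997=836 h(95,95)=(95*31+95)%997=49 -> [836, 49]
  L2: h(836,49)=(836*31+49)%997=43 -> [43]
  root=43
After append 36 (leaves=[25, 61, 95, 36]):
  L0: [25, 61, 95, 36]
  L1: h(25,61)=(25*31+61)%997=836 h(95,36)=(95*31+36)%997=987 -> [836, 987]
  L2: h(836,987)=(836*31+987)%997=981 -> [981]
  root=981
After append 29 (leaves=[25, 61, 95, 36, 29]):
  L0: [25, 61, 95, 36, 29]
  L1: h(25,61)=(25*31+61)%997=836 h(95,36)=(95*31+36)%997=987 h(29,29)=(29*31+29)%997=928 -> [836, 987, 928]
  L2: h(836,987)=(836*31+987)%997=981 h(928,928)=(928*31+928)%997=783 -> [981, 783]
  L3: h(981,783)=(981*31+783)%997=287 -> [287]
  root=287

Answer: 25 836 43 981 287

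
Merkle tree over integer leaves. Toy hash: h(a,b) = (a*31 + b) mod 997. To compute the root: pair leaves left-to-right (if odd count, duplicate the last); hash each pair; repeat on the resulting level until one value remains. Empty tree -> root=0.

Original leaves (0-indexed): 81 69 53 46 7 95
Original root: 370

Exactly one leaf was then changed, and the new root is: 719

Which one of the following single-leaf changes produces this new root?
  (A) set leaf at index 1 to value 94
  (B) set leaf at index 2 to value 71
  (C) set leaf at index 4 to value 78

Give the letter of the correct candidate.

Original leaves: [81, 69, 53, 46, 7, 95]
Target new root: 719
Try each candidate change and compute the resulting root:
Candidate A: set leaf[1] = 94 -> leaves = [81, 94, 53, 46, 7, 95]
  L0: [81, 94, 53, 46, 7, 95]
  L1: h(81,94)=(81*31+94)%997=611 h(53,46)=(53*31+46)%997=692 h(7,95)=(7*31+95)%997=312 -> [611, 692, 312]
  L2: h(611,692)=(611*31+692)%997=690 h(312,312)=(312*31+312)%997=14 -> [690, 14]
  L3: h(690,14)=(690*31+14)%997=467 -> [467]
  root = 467 != target 719
Candidate B: set leaf[2] = 71 -> leaves = [81, 69, 71, 46, 7, 95]
  L0: [81, 69, 71, 46, 7, 95]
  L1: h(81,69)=(81*31+69)%997=586 h(71,46)=(71*31+46)%997=253 h(7,95)=(7*31+95)%997=312 -> [586, 253, 312]
  L2: h(586,253)=(586*31+253)%997=473 h(312,312)=(312*31+312)%997=14 -> [473, 14]
  L3: h(473,14)=(473*31+14)%997=719 -> [719]
  root = 719 == target 719  ** MATCH **
Candidate C: set leaf[4] = 78 -> leaves = [81, 69, 53, 46, 78, 95]
  L0: [81, 69, 53, 46, 78, 95]
  L1: h(81,69)=(81*31+69)%997=586 h(53,46)=(53*31+46)%997=692 h(78,95)=(78*31+95)%997=519 -> [586, 692, 519]
  L2: h(586,692)=(586*31+692)%997=912 h(519,519)=(519*31+519)%997=656 -> [912, 656]
  L3: h(912,656)=(912*31+656)%997=15 -> [15]
  root = 15 != target 719
Candidate B produces the target root.

Answer: B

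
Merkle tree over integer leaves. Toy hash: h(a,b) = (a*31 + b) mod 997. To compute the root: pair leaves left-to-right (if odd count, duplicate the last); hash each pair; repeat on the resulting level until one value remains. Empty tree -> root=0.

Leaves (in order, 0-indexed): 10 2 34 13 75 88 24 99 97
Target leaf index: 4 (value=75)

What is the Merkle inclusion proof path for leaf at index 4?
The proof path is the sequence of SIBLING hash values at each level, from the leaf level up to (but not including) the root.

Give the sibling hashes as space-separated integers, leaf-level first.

Answer: 88 843 769 60

Derivation:
L0 (leaves): [10, 2, 34, 13, 75, 88, 24, 99, 97], target index=4
L1: h(10,2)=(10*31+2)%997=312 [pair 0] h(34,13)=(34*31+13)%997=70 [pair 1] h(75,88)=(75*31+88)%997=419 [pair 2] h(24,99)=(24*31+99)%997=843 [pair 3] h(97,97)=(97*31+97)%997=113 [pair 4] -> [312, 70, 419, 843, 113]
  Sibling for proof at L0: 88
L2: h(312,70)=(312*31+70)%997=769 [pair 0] h(419,843)=(419*31+843)%997=871 [pair 1] h(113,113)=(113*31+113)%997=625 [pair 2] -> [769, 871, 625]
  Sibling for proof at L1: 843
L3: h(769,871)=(769*31+871)%997=782 [pair 0] h(625,625)=(625*31+625)%997=60 [pair 1] -> [782, 60]
  Sibling for proof at L2: 769
L4: h(782,60)=(782*31+60)%997=374 [pair 0] -> [374]
  Sibling for proof at L3: 60
Root: 374
Proof path (sibling hashes from leaf to root): [88, 843, 769, 60]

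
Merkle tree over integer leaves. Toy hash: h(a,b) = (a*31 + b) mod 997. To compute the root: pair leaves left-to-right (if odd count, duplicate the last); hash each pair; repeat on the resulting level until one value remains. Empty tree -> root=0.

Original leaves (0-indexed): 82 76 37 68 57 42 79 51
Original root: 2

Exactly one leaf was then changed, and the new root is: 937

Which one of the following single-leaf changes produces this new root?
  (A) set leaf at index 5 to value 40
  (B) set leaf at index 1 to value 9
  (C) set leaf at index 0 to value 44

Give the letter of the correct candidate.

Original leaves: [82, 76, 37, 68, 57, 42, 79, 51]
Target new root: 937
Try each candidate change and compute the resulting root:
Candidate A: set leaf[5] = 40 -> leaves = [82, 76, 37, 68, 57, 40, 79, 51]
  L0: [82, 76, 37, 68, 57, 40, 79, 51]
  L1: h(82,76)=(82*31+76)%997=624 h(37,68)=(37*31+68)%997=218 h(57,40)=(57*31+40)%997=810 h(79,51)=(79*31+51)%997=506 -> [624, 218, 810, 506]
  L2: h(624,218)=(624*31+218)%997=619 h(810,506)=(810*31+506)%997=691 -> [619, 691]
  L3: h(619,691)=(619*31+691)%997=937 -> [937]
  root = 937 == target 937  ** MATCH **
Candidate B: set leaf[1] = 9 -> leaves = [82, 9, 37, 68, 57, 42, 79, 51]
  L0: [82, 9, 37, 68, 57, 42, 79, 51]
  L1: h(82,9)=(82*31+9)%997=557 h(37,68)=(37*31+68)%997=218 h(57,42)=(57*31+42)%997=812 h(79,51)=(79*31+51)%997=506 -> [557, 218, 812, 506]
  L2: h(557,218)=(557*31+218)%997=536 h(812,506)=(812*31+506)%997=753 -> [536, 753]
  L3: h(536,753)=(536*31+753)%997=420 -> [420]
  root = 420 != target 937
Candidate C: set leaf[0] = 44 -> leaves = [44, 76, 37, 68, 57, 42, 79, 51]
  L0: [44, 76, 37, 68, 57, 42, 79, 51]
  L1: h(44,76)=(44*31+76)%997=443 h(37,68)=(37*31+68)%997=218 h(57,42)=(57*31+42)%997=812 h(79,51)=(79*31+51)%997=506 -> [443, 218, 812, 506]
  L2: h(443,218)=(443*31+218)%997=990 h(812,506)=(812*31+506)%997=753 -> [990, 753]
  L3: h(990,753)=(990*31+753)%997=536 -> [536]
  root = 536 != target 937
Candidate A produces the target root.

Answer: A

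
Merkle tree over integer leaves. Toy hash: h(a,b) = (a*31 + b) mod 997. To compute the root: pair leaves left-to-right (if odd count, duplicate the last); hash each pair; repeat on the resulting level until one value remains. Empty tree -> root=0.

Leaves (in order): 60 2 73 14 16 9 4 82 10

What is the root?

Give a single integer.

Answer: 372

Derivation:
L0: [60, 2, 73, 14, 16, 9, 4, 82, 10]
L1: h(60,2)=(60*31+2)%997=865 h(73,14)=(73*31+14)%997=283 h(16,9)=(16*31+9)%997=505 h(4,82)=(4*31+82)%997=206 h(10,10)=(10*31+10)%997=320 -> [865, 283, 505, 206, 320]
L2: h(865,283)=(865*31+283)%997=179 h(505,206)=(505*31+206)%997=906 h(320,320)=(320*31+320)%997=270 -> [179, 906, 270]
L3: h(179,906)=(179*31+906)%997=473 h(270,270)=(270*31+270)%997=664 -> [473, 664]
L4: h(473,664)=(473*31+664)%997=372 -> [372]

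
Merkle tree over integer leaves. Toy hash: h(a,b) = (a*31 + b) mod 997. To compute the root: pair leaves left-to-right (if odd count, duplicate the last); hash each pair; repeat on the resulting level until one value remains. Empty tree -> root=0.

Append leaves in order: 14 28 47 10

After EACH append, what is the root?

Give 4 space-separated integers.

After append 14 (leaves=[14]):
  L0: [14]
  root=14
After append 28 (leaves=[14, 28]):
  L0: [14, 28]
  L1: h(14,28)=(14*31+28)%997=462 -> [462]
  root=462
After append 47 (leaves=[14, 28, 47]):
  L0: [14, 28, 47]
  L1: h(14,28)=(14*31+28)%997=462 h(47,47)=(47*31+47)%997=507 -> [462, 507]
  L2: h(462,507)=(462*31+507)%997=871 -> [871]
  root=871
After append 10 (leaves=[14, 28, 47, 10]):
  L0: [14, 28, 47, 10]
  L1: h(14,28)=(14*31+28)%997=462 h(47,10)=(47*31+10)%997=470 -> [462, 470]
  L2: h(462,470)=(462*31+470)%997=834 -> [834]
  root=834

Answer: 14 462 871 834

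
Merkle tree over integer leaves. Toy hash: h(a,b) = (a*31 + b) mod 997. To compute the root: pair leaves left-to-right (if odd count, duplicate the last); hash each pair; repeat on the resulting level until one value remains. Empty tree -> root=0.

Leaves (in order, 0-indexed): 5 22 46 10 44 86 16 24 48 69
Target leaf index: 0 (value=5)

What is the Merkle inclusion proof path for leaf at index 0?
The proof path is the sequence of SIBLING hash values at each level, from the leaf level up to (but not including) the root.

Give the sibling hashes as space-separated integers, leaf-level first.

Answer: 22 439 605 165

Derivation:
L0 (leaves): [5, 22, 46, 10, 44, 86, 16, 24, 48, 69], target index=0
L1: h(5,22)=(5*31+22)%997=177 [pair 0] h(46,10)=(46*31+10)%997=439 [pair 1] h(44,86)=(44*31+86)%997=453 [pair 2] h(16,24)=(16*31+24)%997=520 [pair 3] h(48,69)=(48*31+69)%997=560 [pair 4] -> [177, 439, 453, 520, 560]
  Sibling for proof at L0: 22
L2: h(177,439)=(177*31+439)%997=941 [pair 0] h(453,520)=(453*31+520)%997=605 [pair 1] h(560,560)=(560*31+560)%997=971 [pair 2] -> [941, 605, 971]
  Sibling for proof at L1: 439
L3: h(941,605)=(941*31+605)%997=863 [pair 0] h(971,971)=(971*31+971)%997=165 [pair 1] -> [863, 165]
  Sibling for proof at L2: 605
L4: h(863,165)=(863*31+165)%997=996 [pair 0] -> [996]
  Sibling for proof at L3: 165
Root: 996
Proof path (sibling hashes from leaf to root): [22, 439, 605, 165]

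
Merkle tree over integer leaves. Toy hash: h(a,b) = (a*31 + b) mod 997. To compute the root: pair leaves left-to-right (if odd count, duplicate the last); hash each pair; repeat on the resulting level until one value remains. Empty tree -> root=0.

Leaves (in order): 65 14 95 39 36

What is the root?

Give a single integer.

L0: [65, 14, 95, 39, 36]
L1: h(65,14)=(65*31+14)%997=35 h(95,39)=(95*31+39)%997=990 h(36,36)=(36*31+36)%997=155 -> [35, 990, 155]
L2: h(35,990)=(35*31+990)%997=81 h(155,155)=(155*31+155)%997=972 -> [81, 972]
L3: h(81,972)=(81*31+972)%997=492 -> [492]

Answer: 492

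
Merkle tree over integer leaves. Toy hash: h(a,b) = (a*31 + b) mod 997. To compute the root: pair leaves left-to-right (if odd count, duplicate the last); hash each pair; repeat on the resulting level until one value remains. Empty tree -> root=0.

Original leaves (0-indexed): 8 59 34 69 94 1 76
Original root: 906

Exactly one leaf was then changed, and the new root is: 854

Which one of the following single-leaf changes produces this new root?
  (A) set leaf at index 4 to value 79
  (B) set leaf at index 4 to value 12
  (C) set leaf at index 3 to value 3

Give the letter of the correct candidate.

Answer: C

Derivation:
Original leaves: [8, 59, 34, 69, 94, 1, 76]
Target new root: 854
Try each candidate change and compute the resulting root:
Candidate A: set leaf[4] = 79 -> leaves = [8, 59, 34, 69, 79, 1, 76]
  L0: [8, 59, 34, 69, 79, 1, 76]
  L1: h(8,59)=(8*31+59)%997=307 h(34,69)=(34*31+69)%997=126 h(79,1)=(79*31+1)%997=456 h(76,76)=(76*31+76)%997=438 -> [307, 126, 456, 438]
  L2: h(307,126)=(307*31+126)%997=670 h(456,438)=(456*31+438)%997=616 -> [670, 616]
  L3: h(670,616)=(670*31+616)%997=449 -> [449]
  root = 449 != target 854
Candidate B: set leaf[4] = 12 -> leaves = [8, 59, 34, 69, 12, 1, 76]
  L0: [8, 59, 34, 69, 12, 1, 76]
  L1: h(8,59)=(8*31+59)%997=307 h(34,69)=(34*31+69)%997=126 h(12,1)=(12*31+1)%997=373 h(76,76)=(76*31+76)%997=438 -> [307, 126, 373, 438]
  L2: h(307,126)=(307*31+126)%997=670 h(373,438)=(373*31+438)%997=37 -> [670, 37]
  L3: h(670,37)=(670*31+37)%997=867 -> [867]
  root = 867 != target 854
Candidate C: set leaf[3] = 3 -> leaves = [8, 59, 34, 3, 94, 1, 76]
  L0: [8, 59, 34, 3, 94, 1, 76]
  L1: h(8,59)=(8*31+59)%997=307 h(34,3)=(34*31+3)%997=60 h(94,1)=(94*31+1)%997=921 h(76,76)=(76*31+76)%997=438 -> [307, 60, 921, 438]
  L2: h(307,60)=(307*31+60)%997=604 h(921,438)=(921*31+438)%997=76 -> [604, 76]
  L3: h(604,76)=(604*31+76)%997=854 -> [854]
  root = 854 == target 854  ** MATCH **
Candidate C produces the target root.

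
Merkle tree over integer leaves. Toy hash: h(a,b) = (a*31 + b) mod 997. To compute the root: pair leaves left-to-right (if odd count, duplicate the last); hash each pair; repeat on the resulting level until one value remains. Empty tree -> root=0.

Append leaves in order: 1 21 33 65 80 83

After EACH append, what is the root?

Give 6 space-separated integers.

Answer: 1 52 674 706 118 214

Derivation:
After append 1 (leaves=[1]):
  L0: [1]
  root=1
After append 21 (leaves=[1, 21]):
  L0: [1, 21]
  L1: h(1,21)=(1*31+21)%997=52 -> [52]
  root=52
After append 33 (leaves=[1, 21, 33]):
  L0: [1, 21, 33]
  L1: h(1,21)=(1*31+21)%997=52 h(33,33)=(33*31+33)%997=59 -> [52, 59]
  L2: h(52,59)=(52*31+59)%997=674 -> [674]
  root=674
After append 65 (leaves=[1, 21, 33, 65]):
  L0: [1, 21, 33, 65]
  L1: h(1,21)=(1*31+21)%997=52 h(33,65)=(33*31+65)%997=91 -> [52, 91]
  L2: h(52,91)=(52*31+91)%997=706 -> [706]
  root=706
After append 80 (leaves=[1, 21, 33, 65, 80]):
  L0: [1, 21, 33, 65, 80]
  L1: h(1,21)=(1*31+21)%997=52 h(33,65)=(33*31+65)%997=91 h(80,80)=(80*31+80)%997=566 -> [52, 91, 566]
  L2: h(52,91)=(52*31+91)%997=706 h(566,566)=(566*31+566)%997=166 -> [706, 166]
  L3: h(706,166)=(706*31+166)%997=118 -> [118]
  root=118
After append 83 (leaves=[1, 21, 33, 65, 80, 83]):
  L0: [1, 21, 33, 65, 80, 83]
  L1: h(1,21)=(1*31+21)%997=52 h(33,65)=(33*31+65)%997=91 h(80,83)=(80*31+83)%997=569 -> [52, 91, 569]
  L2: h(52,91)=(52*31+91)%997=706 h(569,569)=(569*31+569)%997=262 -> [706, 262]
  L3: h(706,262)=(706*31+262)%997=214 -> [214]
  root=214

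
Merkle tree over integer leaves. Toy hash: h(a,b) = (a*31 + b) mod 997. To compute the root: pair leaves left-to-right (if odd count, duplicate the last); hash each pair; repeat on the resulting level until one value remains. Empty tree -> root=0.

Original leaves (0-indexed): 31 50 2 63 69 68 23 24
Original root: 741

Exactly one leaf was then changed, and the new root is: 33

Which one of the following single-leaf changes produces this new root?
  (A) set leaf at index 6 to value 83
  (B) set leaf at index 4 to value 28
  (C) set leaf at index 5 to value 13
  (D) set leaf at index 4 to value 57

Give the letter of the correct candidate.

Answer: C

Derivation:
Original leaves: [31, 50, 2, 63, 69, 68, 23, 24]
Target new root: 33
Try each candidate change and compute the resulting root:
Candidate A: set leaf[6] = 83 -> leaves = [31, 50, 2, 63, 69, 68, 83, 24]
  L0: [31, 50, 2, 63, 69, 68, 83, 24]
  L1: h(31,50)=(31*31+50)%997=14 h(2,63)=(2*31+63)%997=125 h(69,68)=(69*31+68)%997=213 h(83,24)=(83*31+24)%997=603 -> [14, 125, 213, 603]
  L2: h(14,125)=(14*31+125)%997=559 h(213,603)=(213*31+603)%997=227 -> [559, 227]
  L3: h(559,227)=(559*31+227)%997=607 -> [607]
  root = 607 != target 33
Candidate B: set leaf[4] = 28 -> leaves = [31, 50, 2, 63, 28, 68, 23, 24]
  L0: [31, 50, 2, 63, 28, 68, 23, 24]
  L1: h(31,50)=(31*31+50)%997=14 h(2,63)=(2*31+63)%997=125 h(28,68)=(28*31+68)%997=936 h(23,24)=(23*31+24)%997=737 -> [14, 125, 936, 737]
  L2: h(14,125)=(14*31+125)%997=559 h(936,737)=(936*31+737)%997=840 -> [559, 840]
  L3: h(559,840)=(559*31+840)%997=223 -> [223]
  root = 223 != target 33
Candidate C: set leaf[5] = 13 -> leaves = [31, 50, 2, 63, 69, 13, 23, 24]
  L0: [31, 50, 2, 63, 69, 13, 23, 24]
  L1: h(31,50)=(31*31+50)%997=14 h(2,63)=(2*31+63)%997=125 h(69,13)=(69*31+13)%997=158 h(23,24)=(23*31+24)%997=737 -> [14, 125, 158, 737]
  L2: h(14,125)=(14*31+125)%997=559 h(158,737)=(158*31+737)%997=650 -> [559, 650]
  L3: h(559,650)=(559*31+650)%997=33 -> [33]
  root = 33 == target 33  ** MATCH **
Candidate D: set leaf[4] = 57 -> leaves = [31, 50, 2, 63, 57, 68, 23, 24]
  L0: [31, 50, 2, 63, 57, 68, 23, 24]
  L1: h(31,50)=(31*31+50)%997=14 h(2,63)=(2*31+63)%997=125 h(57,68)=(57*31+68)%997=838 h(23,24)=(23*31+24)%997=737 -> [14, 125, 838, 737]
  L2: h(14,125)=(14*31+125)%997=559 h(838,737)=(838*31+737)%997=793 -> [559, 793]
  L3: h(559,793)=(559*31+793)%997=176 -> [176]
  root = 176 != target 33
Candidate C produces the target root.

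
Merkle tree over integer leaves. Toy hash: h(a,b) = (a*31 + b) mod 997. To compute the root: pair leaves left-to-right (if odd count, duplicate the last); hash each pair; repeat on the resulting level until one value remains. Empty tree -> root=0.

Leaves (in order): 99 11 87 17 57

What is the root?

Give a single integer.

L0: [99, 11, 87, 17, 57]
L1: h(99,11)=(99*31+11)%997=89 h(87,17)=(87*31+17)%997=720 h(57,57)=(57*31+57)%997=827 -> [89, 720, 827]
L2: h(89,720)=(89*31+720)%997=488 h(827,827)=(827*31+827)%997=542 -> [488, 542]
L3: h(488,542)=(488*31+542)%997=715 -> [715]

Answer: 715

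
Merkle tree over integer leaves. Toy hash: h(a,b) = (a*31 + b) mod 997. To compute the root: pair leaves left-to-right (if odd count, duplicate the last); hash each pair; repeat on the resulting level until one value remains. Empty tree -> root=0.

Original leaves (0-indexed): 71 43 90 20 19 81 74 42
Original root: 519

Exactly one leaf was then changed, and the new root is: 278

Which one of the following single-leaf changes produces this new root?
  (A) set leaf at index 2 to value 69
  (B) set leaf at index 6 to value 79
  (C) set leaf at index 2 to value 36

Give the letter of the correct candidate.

Original leaves: [71, 43, 90, 20, 19, 81, 74, 42]
Target new root: 278
Try each candidate change and compute the resulting root:
Candidate A: set leaf[2] = 69 -> leaves = [71, 43, 69, 20, 19, 81, 74, 42]
  L0: [71, 43, 69, 20, 19, 81, 74, 42]
  L1: h(71,43)=(71*31+43)%997=250 h(69,20)=(69*31+20)%997=165 h(19,81)=(19*31+81)%997=670 h(74,42)=(74*31+42)%997=342 -> [250, 165, 670, 342]
  L2: h(250,165)=(250*31+165)%997=936 h(670,342)=(670*31+342)%997=175 -> [936, 175]
  L3: h(936,175)=(936*31+175)%997=278 -> [278]
  root = 278 == target 278  ** MATCH **
Candidate B: set leaf[6] = 79 -> leaves = [71, 43, 90, 20, 19, 81, 79, 42]
  L0: [71, 43, 90, 20, 19, 81, 79, 42]
  L1: h(71,43)=(71*31+43)%997=250 h(90,20)=(90*31+20)%997=816 h(19,81)=(19*31+81)%997=670 h(79,42)=(79*31+42)%997=497 -> [250, 816, 670, 497]
  L2: h(250,816)=(250*31+816)%997=590 h(670,497)=(670*31+497)%997=330 -> [590, 330]
  L3: h(590,330)=(590*31+330)%997=674 -> [674]
  root = 674 != target 278
Candidate C: set leaf[2] = 36 -> leaves = [71, 43, 36, 20, 19, 81, 74, 42]
  L0: [71, 43, 36, 20, 19, 81, 74, 42]
  L1: h(71,43)=(71*31+43)%997=250 h(36,20)=(36*31+20)%997=139 h(19,81)=(19*31+81)%997=670 h(74,42)=(74*31+42)%997=342 -> [250, 139, 670, 342]
  L2: h(250,139)=(250*31+139)%997=910 h(670,342)=(670*31+342)%997=175 -> [910, 175]
  L3: h(910,175)=(910*31+175)%997=469 -> [469]
  root = 469 != target 278
Candidate A produces the target root.

Answer: A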